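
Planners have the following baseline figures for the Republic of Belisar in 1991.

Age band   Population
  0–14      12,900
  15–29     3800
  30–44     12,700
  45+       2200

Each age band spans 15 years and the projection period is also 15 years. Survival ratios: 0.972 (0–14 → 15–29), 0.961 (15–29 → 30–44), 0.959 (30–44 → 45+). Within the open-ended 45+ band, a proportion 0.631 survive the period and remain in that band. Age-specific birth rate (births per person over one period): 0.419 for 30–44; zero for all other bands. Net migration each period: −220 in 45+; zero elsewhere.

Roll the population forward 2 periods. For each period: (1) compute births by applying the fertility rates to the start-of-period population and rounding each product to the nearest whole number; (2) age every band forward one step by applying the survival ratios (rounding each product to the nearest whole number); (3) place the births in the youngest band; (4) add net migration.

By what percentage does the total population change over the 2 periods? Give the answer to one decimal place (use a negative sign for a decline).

-3.6

After projecting period 1:
Births: 12700 * 0.419 = 5321
15–29: 12900 * 0.972 = 12539
30–44: 3800 * 0.961 = 3652
45+: 12700 * 0.959 + 2200 * 0.631 = 12179 + 1388 = 13567
Net migration: 45+ − 220 → 13347
→ [5321, 12539, 3652, 13347]
After projecting period 2:
Births: 3652 * 0.419 = 1530
15–29: 5321 * 0.972 = 5172
30–44: 12539 * 0.961 = 12050
45+: 3652 * 0.959 + 13347 * 0.631 = 3502 + 8422 = 11924
Net migration: 45+ − 220 → 11704
→ [1530, 5172, 12050, 11704]
Total: 31600 → 30456; change = -1144; percentage change = -3.6%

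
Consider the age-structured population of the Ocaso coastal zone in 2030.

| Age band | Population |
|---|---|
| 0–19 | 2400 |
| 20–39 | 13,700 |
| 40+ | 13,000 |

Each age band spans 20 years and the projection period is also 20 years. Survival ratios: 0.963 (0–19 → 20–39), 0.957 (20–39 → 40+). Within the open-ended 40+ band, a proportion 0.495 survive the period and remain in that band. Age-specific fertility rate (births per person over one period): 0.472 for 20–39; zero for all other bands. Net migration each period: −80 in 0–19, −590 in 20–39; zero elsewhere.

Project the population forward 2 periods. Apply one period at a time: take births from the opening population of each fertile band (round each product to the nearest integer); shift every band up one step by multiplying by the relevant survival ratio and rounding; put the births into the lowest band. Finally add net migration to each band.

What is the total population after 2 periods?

Let band 1 be 0–19 through band 3 = 40+.
Period 1.
Births: 13700 * 0.472 = 6466
Band 2: 2400 * 0.963 = 2311
Band 3: 13700 * 0.957 + 13000 * 0.495 = 13111 + 6435 = 19546
Net migration: Band 1 − 80 → 6386; Band 2 − 590 → 1721
→ [6386, 1721, 19546]
Period 2.
Births: 1721 * 0.472 = 812
Band 2: 6386 * 0.963 = 6150
Band 3: 1721 * 0.957 + 19546 * 0.495 = 1647 + 9675 = 11322
Net migration: Band 1 − 80 → 732; Band 2 − 590 → 5560
→ [732, 5560, 11322]
Total after period 2: 732 + 5560 + 11322 = 17614

17614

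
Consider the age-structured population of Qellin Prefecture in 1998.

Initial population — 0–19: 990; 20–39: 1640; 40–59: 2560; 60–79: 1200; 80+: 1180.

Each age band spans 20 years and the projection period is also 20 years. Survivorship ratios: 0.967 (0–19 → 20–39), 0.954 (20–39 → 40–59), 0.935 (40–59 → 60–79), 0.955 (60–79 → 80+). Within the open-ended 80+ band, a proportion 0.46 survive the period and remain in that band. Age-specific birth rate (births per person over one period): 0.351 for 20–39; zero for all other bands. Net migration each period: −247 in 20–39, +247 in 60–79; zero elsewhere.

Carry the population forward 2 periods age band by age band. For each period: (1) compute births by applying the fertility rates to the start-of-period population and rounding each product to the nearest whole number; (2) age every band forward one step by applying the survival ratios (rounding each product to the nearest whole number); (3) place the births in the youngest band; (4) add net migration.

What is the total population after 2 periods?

6245

Let group 1 be 0–19 through group 5 = 80+.
After projecting period 1:
Births: 1640 × 0.351 = 576
Group 2: 990 × 0.967 = 957
Group 3: 1640 × 0.954 = 1565
Group 4: 2560 × 0.935 = 2394
Group 5: 1200 × 0.955 + 1180 × 0.46 = 1146 + 543 = 1689
Net migration: Group 2 − 247 → 710; Group 4 + 247 → 2641
→ [576, 710, 1565, 2641, 1689]
After projecting period 2:
Births: 710 × 0.351 = 249
Group 2: 576 × 0.967 = 557
Group 3: 710 × 0.954 = 677
Group 4: 1565 × 0.935 = 1463
Group 5: 2641 × 0.955 + 1689 × 0.46 = 2522 + 777 = 3299
Net migration: Group 2 − 247 → 310; Group 4 + 247 → 1710
→ [249, 310, 677, 1710, 3299]
Total after period 2: 249 + 310 + 677 + 1710 + 3299 = 6245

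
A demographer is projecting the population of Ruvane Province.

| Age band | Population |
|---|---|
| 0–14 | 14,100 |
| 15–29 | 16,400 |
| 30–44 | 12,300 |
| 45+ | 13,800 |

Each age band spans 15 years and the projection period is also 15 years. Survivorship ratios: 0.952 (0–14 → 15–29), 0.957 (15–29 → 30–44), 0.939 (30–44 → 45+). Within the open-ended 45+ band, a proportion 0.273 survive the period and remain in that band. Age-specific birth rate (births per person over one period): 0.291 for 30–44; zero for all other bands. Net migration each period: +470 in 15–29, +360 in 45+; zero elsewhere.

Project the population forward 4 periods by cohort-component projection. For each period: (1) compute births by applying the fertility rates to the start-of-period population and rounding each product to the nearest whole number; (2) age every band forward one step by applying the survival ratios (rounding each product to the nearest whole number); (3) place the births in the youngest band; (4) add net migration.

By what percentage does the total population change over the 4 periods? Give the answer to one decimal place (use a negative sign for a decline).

Period 1:
Births: 12300 × 0.291 = 3579
15–29: 14100 × 0.952 = 13423
30–44: 16400 × 0.957 = 15695
45+: 12300 × 0.939 + 13800 × 0.273 = 11550 + 3767 = 15317
Net migration: 15–29 + 470 → 13893; 45+ + 360 → 15677
→ [3579, 13893, 15695, 15677]
Period 2:
Births: 15695 × 0.291 = 4567
15–29: 3579 × 0.952 = 3407
30–44: 13893 × 0.957 = 13296
45+: 15695 × 0.939 + 15677 × 0.273 = 14738 + 4280 = 19018
Net migration: 15–29 + 470 → 3877; 45+ + 360 → 19378
→ [4567, 3877, 13296, 19378]
Period 3:
Births: 13296 × 0.291 = 3869
15–29: 4567 × 0.952 = 4348
30–44: 3877 × 0.957 = 3710
45+: 13296 × 0.939 + 19378 × 0.273 = 12485 + 5290 = 17775
Net migration: 15–29 + 470 → 4818; 45+ + 360 → 18135
→ [3869, 4818, 3710, 18135]
Period 4:
Births: 3710 × 0.291 = 1080
15–29: 3869 × 0.952 = 3683
30–44: 4818 × 0.957 = 4611
45+: 3710 × 0.939 + 18135 × 0.273 = 3484 + 4951 = 8435
Net migration: 15–29 + 470 → 4153; 45+ + 360 → 8795
→ [1080, 4153, 4611, 8795]
Total: 56600 → 18639; change = -37961; percentage change = -67.1%

-67.1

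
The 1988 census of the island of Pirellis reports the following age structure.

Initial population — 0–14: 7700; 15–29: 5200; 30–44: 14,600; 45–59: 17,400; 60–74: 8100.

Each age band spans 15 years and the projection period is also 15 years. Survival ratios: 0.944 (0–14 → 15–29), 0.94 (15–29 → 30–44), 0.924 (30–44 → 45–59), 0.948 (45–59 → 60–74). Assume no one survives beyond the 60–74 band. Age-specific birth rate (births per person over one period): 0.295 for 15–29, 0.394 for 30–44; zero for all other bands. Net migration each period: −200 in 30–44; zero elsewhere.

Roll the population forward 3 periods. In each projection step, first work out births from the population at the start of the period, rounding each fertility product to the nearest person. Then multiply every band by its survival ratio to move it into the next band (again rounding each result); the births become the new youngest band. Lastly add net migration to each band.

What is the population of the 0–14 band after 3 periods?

Period 1.
Births: 5200 × 0.295 = 1534 ; 14600 × 0.394 = 5752 — total 7286
15–29: 7700 × 0.944 = 7269
30–44: 5200 × 0.94 = 4888
45–59: 14600 × 0.924 = 13490
60–74: 17400 × 0.948 = 16495
Net migration: 30–44 − 200 → 4688
→ [7286, 7269, 4688, 13490, 16495]
Period 2.
Births: 7269 × 0.295 = 2144 ; 4688 × 0.394 = 1847 — total 3991
15–29: 7286 × 0.944 = 6878
30–44: 7269 × 0.94 = 6833
45–59: 4688 × 0.924 = 4332
60–74: 13490 × 0.948 = 12789
Net migration: 30–44 − 200 → 6633
→ [3991, 6878, 6633, 4332, 12789]
Period 3.
Births: 6878 × 0.295 = 2029 ; 6633 × 0.394 = 2613 — total 4642
15–29: 3991 × 0.944 = 3768
30–44: 6878 × 0.94 = 6465
45–59: 6633 × 0.924 = 6129
60–74: 4332 × 0.948 = 4107
Net migration: 30–44 − 200 → 6265
→ [4642, 3768, 6265, 6129, 4107]

4642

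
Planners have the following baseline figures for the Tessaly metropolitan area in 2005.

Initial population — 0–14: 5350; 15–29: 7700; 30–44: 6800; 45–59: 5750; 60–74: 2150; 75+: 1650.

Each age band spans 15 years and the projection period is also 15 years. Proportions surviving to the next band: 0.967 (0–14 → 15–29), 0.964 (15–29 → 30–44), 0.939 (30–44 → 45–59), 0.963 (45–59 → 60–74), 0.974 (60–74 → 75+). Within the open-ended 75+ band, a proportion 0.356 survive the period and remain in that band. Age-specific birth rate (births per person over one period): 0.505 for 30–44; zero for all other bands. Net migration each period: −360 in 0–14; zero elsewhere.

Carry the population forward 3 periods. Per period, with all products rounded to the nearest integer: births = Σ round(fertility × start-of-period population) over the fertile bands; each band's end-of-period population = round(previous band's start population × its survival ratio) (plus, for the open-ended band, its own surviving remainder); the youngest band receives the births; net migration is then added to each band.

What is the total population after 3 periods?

27945

Call the groups 1 to 6, youngest first.
[period 1]
Births: 6800 × 0.505 = 3434
Group 2: 5350 × 0.967 = 5173
Group 3: 7700 × 0.964 = 7423
Group 4: 6800 × 0.939 = 6385
Group 5: 5750 × 0.963 = 5537
Group 6: 2150 × 0.974 + 1650 × 0.356 = 2094 + 587 = 2681
Net migration: Group 1 − 360 → 3074
Population now: 0–14=3074, 15–29=5173, 30–44=7423, 45–59=6385, 60–74=5537, 75+=2681
[period 2]
Births: 7423 × 0.505 = 3749
Group 2: 3074 × 0.967 = 2973
Group 3: 5173 × 0.964 = 4987
Group 4: 7423 × 0.939 = 6970
Group 5: 6385 × 0.963 = 6149
Group 6: 5537 × 0.974 + 2681 × 0.356 = 5393 + 954 = 6347
Net migration: Group 1 − 360 → 3389
Population now: 0–14=3389, 15–29=2973, 30–44=4987, 45–59=6970, 60–74=6149, 75+=6347
[period 3]
Births: 4987 × 0.505 = 2518
Group 2: 3389 × 0.967 = 3277
Group 3: 2973 × 0.964 = 2866
Group 4: 4987 × 0.939 = 4683
Group 5: 6970 × 0.963 = 6712
Group 6: 6149 × 0.974 + 6347 × 0.356 = 5989 + 2260 = 8249
Net migration: Group 1 − 360 → 2158
Population now: 0–14=2158, 15–29=3277, 30–44=2866, 45–59=4683, 60–74=6712, 75+=8249
Total after period 3: 2158 + 3277 + 2866 + 4683 + 6712 + 8249 = 27945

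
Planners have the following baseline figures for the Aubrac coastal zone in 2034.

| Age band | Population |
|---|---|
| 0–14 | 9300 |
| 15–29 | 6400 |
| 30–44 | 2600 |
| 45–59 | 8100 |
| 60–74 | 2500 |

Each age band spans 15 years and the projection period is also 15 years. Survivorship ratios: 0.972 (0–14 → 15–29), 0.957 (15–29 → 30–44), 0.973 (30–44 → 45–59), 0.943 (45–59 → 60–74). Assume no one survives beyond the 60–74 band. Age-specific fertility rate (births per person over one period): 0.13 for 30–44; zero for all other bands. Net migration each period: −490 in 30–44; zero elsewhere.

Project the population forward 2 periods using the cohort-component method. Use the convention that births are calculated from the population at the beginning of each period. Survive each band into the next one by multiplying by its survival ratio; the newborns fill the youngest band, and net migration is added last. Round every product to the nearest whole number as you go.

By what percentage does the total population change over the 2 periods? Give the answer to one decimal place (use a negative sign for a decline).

-40.9

Period 1:
Births: 2600 * 0.13 = 338
15–29: 9300 * 0.972 = 9040
30–44: 6400 * 0.957 = 6125
45–59: 2600 * 0.973 = 2530
60–74: 8100 * 0.943 = 7638
Net migration: 30–44 − 490 → 5635
Population now: 0–14=338, 15–29=9040, 30–44=5635, 45–59=2530, 60–74=7638
Period 2:
Births: 5635 * 0.13 = 733
15–29: 338 * 0.972 = 329
30–44: 9040 * 0.957 = 8651
45–59: 5635 * 0.973 = 5483
60–74: 2530 * 0.943 = 2386
Net migration: 30–44 − 490 → 8161
Population now: 0–14=733, 15–29=329, 30–44=8161, 45–59=5483, 60–74=2386
Total: 28900 → 17092; change = -11808; percentage change = -40.9%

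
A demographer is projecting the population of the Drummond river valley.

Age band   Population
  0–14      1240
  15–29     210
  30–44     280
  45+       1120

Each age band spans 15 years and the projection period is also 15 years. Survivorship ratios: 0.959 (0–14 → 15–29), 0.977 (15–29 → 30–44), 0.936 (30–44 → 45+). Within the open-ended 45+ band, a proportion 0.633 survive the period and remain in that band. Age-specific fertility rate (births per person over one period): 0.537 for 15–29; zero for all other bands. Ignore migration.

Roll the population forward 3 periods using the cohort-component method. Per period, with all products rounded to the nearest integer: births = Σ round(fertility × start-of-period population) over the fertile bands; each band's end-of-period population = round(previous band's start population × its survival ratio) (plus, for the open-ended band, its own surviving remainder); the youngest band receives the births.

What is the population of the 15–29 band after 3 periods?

612

After projecting period 1:
Births: 210 * 0.537 = 113
15–29: 1240 * 0.959 = 1189
30–44: 210 * 0.977 = 205
45+: 280 * 0.936 + 1120 * 0.633 = 262 + 709 = 971
Population now: 0–14=113, 15–29=1189, 30–44=205, 45+=971
After projecting period 2:
Births: 1189 * 0.537 = 638
15–29: 113 * 0.959 = 108
30–44: 1189 * 0.977 = 1162
45+: 205 * 0.936 + 971 * 0.633 = 192 + 615 = 807
Population now: 0–14=638, 15–29=108, 30–44=1162, 45+=807
After projecting period 3:
Births: 108 * 0.537 = 58
15–29: 638 * 0.959 = 612
30–44: 108 * 0.977 = 106
45+: 1162 * 0.936 + 807 * 0.633 = 1088 + 511 = 1599
Population now: 0–14=58, 15–29=612, 30–44=106, 45+=1599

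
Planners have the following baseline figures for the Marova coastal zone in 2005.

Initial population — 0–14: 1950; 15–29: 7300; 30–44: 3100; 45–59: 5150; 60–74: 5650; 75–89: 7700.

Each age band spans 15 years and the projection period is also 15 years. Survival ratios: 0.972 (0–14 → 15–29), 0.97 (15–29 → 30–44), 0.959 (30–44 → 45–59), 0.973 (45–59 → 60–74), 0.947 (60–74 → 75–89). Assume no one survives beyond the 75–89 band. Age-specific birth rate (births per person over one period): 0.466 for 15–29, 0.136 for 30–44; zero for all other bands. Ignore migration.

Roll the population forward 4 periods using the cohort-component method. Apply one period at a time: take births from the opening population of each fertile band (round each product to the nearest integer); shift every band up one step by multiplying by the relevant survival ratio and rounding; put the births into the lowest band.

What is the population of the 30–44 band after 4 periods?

1740

Period 1:
Births: 7300 × 0.466 = 3402 ; 3100 × 0.136 = 422 — total 3824
15–29: 1950 × 0.972 = 1895
30–44: 7300 × 0.97 = 7081
45–59: 3100 × 0.959 = 2973
60–74: 5150 × 0.973 = 5011
75–89: 5650 × 0.947 = 5351
End of period: [3824, 1895, 7081, 2973, 5011, 5351]
Period 2:
Births: 1895 × 0.466 = 883 ; 7081 × 0.136 = 963 — total 1846
15–29: 3824 × 0.972 = 3717
30–44: 1895 × 0.97 = 1838
45–59: 7081 × 0.959 = 6791
60–74: 2973 × 0.973 = 2893
75–89: 5011 × 0.947 = 4745
End of period: [1846, 3717, 1838, 6791, 2893, 4745]
Period 3:
Births: 3717 × 0.466 = 1732 ; 1838 × 0.136 = 250 — total 1982
15–29: 1846 × 0.972 = 1794
30–44: 3717 × 0.97 = 3605
45–59: 1838 × 0.959 = 1763
60–74: 6791 × 0.973 = 6608
75–89: 2893 × 0.947 = 2740
End of period: [1982, 1794, 3605, 1763, 6608, 2740]
Period 4:
Births: 1794 × 0.466 = 836 ; 3605 × 0.136 = 490 — total 1326
15–29: 1982 × 0.972 = 1927
30–44: 1794 × 0.97 = 1740
45–59: 3605 × 0.959 = 3457
60–74: 1763 × 0.973 = 1715
75–89: 6608 × 0.947 = 6258
End of period: [1326, 1927, 1740, 3457, 1715, 6258]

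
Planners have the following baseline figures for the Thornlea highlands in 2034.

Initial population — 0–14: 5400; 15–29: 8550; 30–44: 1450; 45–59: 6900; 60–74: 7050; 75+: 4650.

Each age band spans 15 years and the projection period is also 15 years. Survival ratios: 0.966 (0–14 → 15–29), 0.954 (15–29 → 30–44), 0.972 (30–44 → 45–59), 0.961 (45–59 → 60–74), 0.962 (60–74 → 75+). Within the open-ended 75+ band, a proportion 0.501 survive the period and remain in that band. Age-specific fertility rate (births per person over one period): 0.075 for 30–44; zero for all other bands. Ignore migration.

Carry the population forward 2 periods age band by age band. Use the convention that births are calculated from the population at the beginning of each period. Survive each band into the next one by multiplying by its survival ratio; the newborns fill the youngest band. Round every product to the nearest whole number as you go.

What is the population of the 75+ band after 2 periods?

10944

Numbering the bands 1..6 from youngest to oldest:
Period 1:
Births: 1450 * 0.075 = 109
Band 2: 5400 * 0.966 = 5216
Band 3: 8550 * 0.954 = 8157
Band 4: 1450 * 0.972 = 1409
Band 5: 6900 * 0.961 = 6631
Band 6: 7050 * 0.962 + 4650 * 0.501 = 6782 + 2330 = 9112
End of period: [109, 5216, 8157, 1409, 6631, 9112]
Period 2:
Births: 8157 * 0.075 = 612
Band 2: 109 * 0.966 = 105
Band 3: 5216 * 0.954 = 4976
Band 4: 8157 * 0.972 = 7929
Band 5: 1409 * 0.961 = 1354
Band 6: 6631 * 0.962 + 9112 * 0.501 = 6379 + 4565 = 10944
End of period: [612, 105, 4976, 7929, 1354, 10944]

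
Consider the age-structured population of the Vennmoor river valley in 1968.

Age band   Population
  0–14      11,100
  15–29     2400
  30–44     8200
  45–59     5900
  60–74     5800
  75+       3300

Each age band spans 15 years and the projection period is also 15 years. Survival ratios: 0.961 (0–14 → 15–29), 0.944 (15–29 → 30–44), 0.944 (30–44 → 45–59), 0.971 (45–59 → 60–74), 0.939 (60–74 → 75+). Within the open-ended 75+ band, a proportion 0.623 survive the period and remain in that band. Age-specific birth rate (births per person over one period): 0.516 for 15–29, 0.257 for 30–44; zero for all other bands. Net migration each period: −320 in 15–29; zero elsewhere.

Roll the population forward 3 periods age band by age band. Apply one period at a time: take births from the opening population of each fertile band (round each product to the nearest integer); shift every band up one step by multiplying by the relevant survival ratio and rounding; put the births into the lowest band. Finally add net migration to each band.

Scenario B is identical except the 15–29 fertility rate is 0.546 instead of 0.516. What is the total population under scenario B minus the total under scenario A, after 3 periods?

[period 1]
Births: 2400 × 0.516 = 1238  |  8200 × 0.257 = 2107 — total 3345
15–29: 11100 × 0.961 = 10667
30–44: 2400 × 0.944 = 2266
45–59: 8200 × 0.944 = 7741
60–74: 5900 × 0.971 = 5729
75+: 5800 × 0.939 + 3300 × 0.623 = 5446 + 2056 = 7502
Net migration: 15–29 − 320 → 10347
End of period: [3345, 10347, 2266, 7741, 5729, 7502]
[period 2]
Births: 10347 × 0.516 = 5339  |  2266 × 0.257 = 582 — total 5921
15–29: 3345 × 0.961 = 3215
30–44: 10347 × 0.944 = 9768
45–59: 2266 × 0.944 = 2139
60–74: 7741 × 0.971 = 7517
75+: 5729 × 0.939 + 7502 × 0.623 = 5380 + 4674 = 10054
Net migration: 15–29 − 320 → 2895
End of period: [5921, 2895, 9768, 2139, 7517, 10054]
[period 3]
Births: 2895 × 0.516 = 1494  |  9768 × 0.257 = 2510 — total 4004
15–29: 5921 × 0.961 = 5690
30–44: 2895 × 0.944 = 2733
45–59: 9768 × 0.944 = 9221
60–74: 2139 × 0.971 = 2077
75+: 7517 × 0.939 + 10054 × 0.623 = 7058 + 6264 = 13322
Net migration: 15–29 − 320 → 5370
End of period: [4004, 5370, 2733, 9221, 2077, 13322]
Scenario A total after 3 periods: 36727
Scenario B projection —
[period 1]
Births: 2400 × 0.546 = 1310  |  8200 × 0.257 = 2107 — total 3417
15–29: 11100 × 0.961 = 10667
30–44: 2400 × 0.944 = 2266
45–59: 8200 × 0.944 = 7741
60–74: 5900 × 0.971 = 5729
75+: 5800 × 0.939 + 3300 × 0.623 = 5446 + 2056 = 7502
Net migration: 15–29 − 320 → 10347
End of period: [3417, 10347, 2266, 7741, 5729, 7502]
[period 2]
Births: 10347 × 0.546 = 5649  |  2266 × 0.257 = 582 — total 6231
15–29: 3417 × 0.961 = 3284
30–44: 10347 × 0.944 = 9768
45–59: 2266 × 0.944 = 2139
60–74: 7741 × 0.971 = 7517
75+: 5729 × 0.939 + 7502 × 0.623 = 5380 + 4674 = 10054
Net migration: 15–29 − 320 → 2964
End of period: [6231, 2964, 9768, 2139, 7517, 10054]
[period 3]
Births: 2964 × 0.546 = 1618  |  9768 × 0.257 = 2510 — total 4128
15–29: 6231 × 0.961 = 5988
30–44: 2964 × 0.944 = 2798
45–59: 9768 × 0.944 = 9221
60–74: 2139 × 0.971 = 2077
75+: 7517 × 0.939 + 10054 × 0.623 = 7058 + 6264 = 13322
Net migration: 15–29 − 320 → 5668
End of period: [4128, 5668, 2798, 9221, 2077, 13322]
Scenario B total after 3 periods: 37214
Difference B − A = 37214 − 36727 = 487

487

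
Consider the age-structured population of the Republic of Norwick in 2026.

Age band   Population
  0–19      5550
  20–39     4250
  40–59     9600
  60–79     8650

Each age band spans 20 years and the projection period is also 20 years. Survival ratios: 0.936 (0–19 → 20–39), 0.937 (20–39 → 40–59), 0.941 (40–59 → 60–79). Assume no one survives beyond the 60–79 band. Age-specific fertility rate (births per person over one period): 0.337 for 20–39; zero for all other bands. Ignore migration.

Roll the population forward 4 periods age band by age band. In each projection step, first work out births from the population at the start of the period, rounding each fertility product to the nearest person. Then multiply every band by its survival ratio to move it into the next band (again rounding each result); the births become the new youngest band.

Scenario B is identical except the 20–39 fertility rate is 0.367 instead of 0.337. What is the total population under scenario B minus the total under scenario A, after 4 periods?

Call the bands 1 to 4, youngest first.
[period 1]
Births: 4250 × 0.337 = 1432
Band 2: 5550 × 0.936 = 5195
Band 3: 4250 × 0.937 = 3982
Band 4: 9600 × 0.941 = 9034
End of period: [1432, 5195, 3982, 9034]
[period 2]
Births: 5195 × 0.337 = 1751
Band 2: 1432 × 0.936 = 1340
Band 3: 5195 × 0.937 = 4868
Band 4: 3982 × 0.941 = 3747
End of period: [1751, 1340, 4868, 3747]
[period 3]
Births: 1340 × 0.337 = 452
Band 2: 1751 × 0.936 = 1639
Band 3: 1340 × 0.937 = 1256
Band 4: 4868 × 0.941 = 4581
End of period: [452, 1639, 1256, 4581]
[period 4]
Births: 1639 × 0.337 = 552
Band 2: 452 × 0.936 = 423
Band 3: 1639 × 0.937 = 1536
Band 4: 1256 × 0.941 = 1182
End of period: [552, 423, 1536, 1182]
Scenario A total after 4 periods: 3693
Scenario B projection —
[period 1]
Births: 4250 × 0.367 = 1560
Band 2: 5550 × 0.936 = 5195
Band 3: 4250 × 0.937 = 3982
Band 4: 9600 × 0.941 = 9034
End of period: [1560, 5195, 3982, 9034]
[period 2]
Births: 5195 × 0.367 = 1907
Band 2: 1560 × 0.936 = 1460
Band 3: 5195 × 0.937 = 4868
Band 4: 3982 × 0.941 = 3747
End of period: [1907, 1460, 4868, 3747]
[period 3]
Births: 1460 × 0.367 = 536
Band 2: 1907 × 0.936 = 1785
Band 3: 1460 × 0.937 = 1368
Band 4: 4868 × 0.941 = 4581
End of period: [536, 1785, 1368, 4581]
[period 4]
Births: 1785 × 0.367 = 655
Band 2: 536 × 0.936 = 502
Band 3: 1785 × 0.937 = 1673
Band 4: 1368 × 0.941 = 1287
End of period: [655, 502, 1673, 1287]
Scenario B total after 4 periods: 4117
Difference B − A = 4117 − 3693 = 424

424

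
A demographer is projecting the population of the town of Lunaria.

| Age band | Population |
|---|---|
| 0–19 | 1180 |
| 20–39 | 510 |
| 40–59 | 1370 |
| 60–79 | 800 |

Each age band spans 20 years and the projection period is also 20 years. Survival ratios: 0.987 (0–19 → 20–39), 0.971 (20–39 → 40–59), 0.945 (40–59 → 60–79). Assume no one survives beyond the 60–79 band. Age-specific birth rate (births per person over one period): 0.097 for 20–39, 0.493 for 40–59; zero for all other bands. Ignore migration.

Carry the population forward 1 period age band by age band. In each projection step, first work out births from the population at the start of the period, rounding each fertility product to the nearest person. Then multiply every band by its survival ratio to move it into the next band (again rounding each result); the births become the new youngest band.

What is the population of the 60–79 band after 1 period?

1295

Let band 1 be 0–19 through band 4 = 60–79.
Period 1.
Births: 510 × 0.097 = 49, 1370 × 0.493 = 675 ⇒ total 724
Band 2: 1180 × 0.987 = 1165
Band 3: 510 × 0.971 = 495
Band 4: 1370 × 0.945 = 1295
→ [724, 1165, 495, 1295]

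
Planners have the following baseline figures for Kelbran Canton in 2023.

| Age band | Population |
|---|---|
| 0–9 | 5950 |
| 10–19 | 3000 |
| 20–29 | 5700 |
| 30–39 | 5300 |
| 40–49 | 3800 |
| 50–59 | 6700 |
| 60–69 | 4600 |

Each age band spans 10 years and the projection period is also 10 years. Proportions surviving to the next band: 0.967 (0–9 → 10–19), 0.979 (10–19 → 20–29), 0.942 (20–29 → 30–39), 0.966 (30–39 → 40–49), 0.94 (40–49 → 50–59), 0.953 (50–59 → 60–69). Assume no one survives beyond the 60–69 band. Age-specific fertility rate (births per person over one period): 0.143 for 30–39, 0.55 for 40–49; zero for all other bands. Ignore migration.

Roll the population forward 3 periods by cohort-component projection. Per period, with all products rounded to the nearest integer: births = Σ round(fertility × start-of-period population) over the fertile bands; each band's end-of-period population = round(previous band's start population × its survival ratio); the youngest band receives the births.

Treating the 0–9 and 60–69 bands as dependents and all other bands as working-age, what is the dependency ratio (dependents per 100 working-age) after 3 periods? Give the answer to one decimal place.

Call the bands 1 to 7, youngest first.
— Period 1 —
Births: 5300 × 0.143 = 758, 3800 × 0.55 = 2090 → total 2848
Band 2: 5950 × 0.967 = 5754
Band 3: 3000 × 0.979 = 2937
Band 4: 5700 × 0.942 = 5369
Band 5: 5300 × 0.966 = 5120
Band 6: 3800 × 0.94 = 3572
Band 7: 6700 × 0.953 = 6385
Giving 2848 / 5754 / 2937 / 5369 / 5120 / 3572 / 6385.
— Period 2 —
Births: 5369 × 0.143 = 768, 5120 × 0.55 = 2816 → total 3584
Band 2: 2848 × 0.967 = 2754
Band 3: 5754 × 0.979 = 5633
Band 4: 2937 × 0.942 = 2767
Band 5: 5369 × 0.966 = 5186
Band 6: 5120 × 0.94 = 4813
Band 7: 3572 × 0.953 = 3404
Giving 3584 / 2754 / 5633 / 2767 / 5186 / 4813 / 3404.
— Period 3 —
Births: 2767 × 0.143 = 396, 5186 × 0.55 = 2852 → total 3248
Band 2: 3584 × 0.967 = 3466
Band 3: 2754 × 0.979 = 2696
Band 4: 5633 × 0.942 = 5306
Band 5: 2767 × 0.966 = 2673
Band 6: 5186 × 0.94 = 4875
Band 7: 4813 × 0.953 = 4587
Giving 3248 / 3466 / 2696 / 5306 / 2673 / 4875 / 4587.
Dependents (band 0–9 + band 60–69) = 3248 + 4587 = 7835; working-age = 19016; ratio = 7835/19016 × 100 = 41.2

41.2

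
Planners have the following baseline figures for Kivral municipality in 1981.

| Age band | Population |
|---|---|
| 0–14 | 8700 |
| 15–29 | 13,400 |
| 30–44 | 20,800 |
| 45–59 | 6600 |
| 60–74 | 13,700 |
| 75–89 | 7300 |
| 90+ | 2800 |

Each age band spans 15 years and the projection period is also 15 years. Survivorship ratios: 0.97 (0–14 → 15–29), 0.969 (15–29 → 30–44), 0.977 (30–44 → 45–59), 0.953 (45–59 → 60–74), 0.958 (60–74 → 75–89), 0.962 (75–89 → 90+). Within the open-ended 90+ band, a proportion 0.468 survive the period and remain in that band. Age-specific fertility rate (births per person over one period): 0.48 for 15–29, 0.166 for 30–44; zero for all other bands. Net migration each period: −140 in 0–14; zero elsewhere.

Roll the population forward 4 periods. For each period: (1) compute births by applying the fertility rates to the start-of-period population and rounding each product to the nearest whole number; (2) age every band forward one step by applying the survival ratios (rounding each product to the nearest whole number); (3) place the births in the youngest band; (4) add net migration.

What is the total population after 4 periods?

Period 1.
Births: 13400 * 0.48 = 6432 ; 20800 * 0.166 = 3453 → total 9885
15–29: 8700 * 0.97 = 8439
30–44: 13400 * 0.969 = 12985
45–59: 20800 * 0.977 = 20322
60–74: 6600 * 0.953 = 6290
75–89: 13700 * 0.958 = 13125
90+: 7300 * 0.962 + 2800 * 0.468 = 7023 + 1310 = 8333
Net migration: 0–14 − 140 → 9745
Population now: 0–14=9745, 15–29=8439, 30–44=12985, 45–59=20322, 60–74=6290, 75–89=13125, 90+=8333
Period 2.
Births: 8439 * 0.48 = 4051 ; 12985 * 0.166 = 2156 → total 6207
15–29: 9745 * 0.97 = 9453
30–44: 8439 * 0.969 = 8177
45–59: 12985 * 0.977 = 12686
60–74: 20322 * 0.953 = 19367
75–89: 6290 * 0.958 = 6026
90+: 13125 * 0.962 + 8333 * 0.468 = 12626 + 3900 = 16526
Net migration: 0–14 − 140 → 6067
Population now: 0–14=6067, 15–29=9453, 30–44=8177, 45–59=12686, 60–74=19367, 75–89=6026, 90+=16526
Period 3.
Births: 9453 * 0.48 = 4537 ; 8177 * 0.166 = 1357 → total 5894
15–29: 6067 * 0.97 = 5885
30–44: 9453 * 0.969 = 9160
45–59: 8177 * 0.977 = 7989
60–74: 12686 * 0.953 = 12090
75–89: 19367 * 0.958 = 18554
90+: 6026 * 0.962 + 16526 * 0.468 = 5797 + 7734 = 13531
Net migration: 0–14 − 140 → 5754
Population now: 0–14=5754, 15–29=5885, 30–44=9160, 45–59=7989, 60–74=12090, 75–89=18554, 90+=13531
Period 4.
Births: 5885 * 0.48 = 2825 ; 9160 * 0.166 = 1521 → total 4346
15–29: 5754 * 0.97 = 5581
30–44: 5885 * 0.969 = 5703
45–59: 9160 * 0.977 = 8949
60–74: 7989 * 0.953 = 7614
75–89: 12090 * 0.958 = 11582
90+: 18554 * 0.962 + 13531 * 0.468 = 17849 + 6333 = 24182
Net migration: 0–14 − 140 → 4206
Population now: 0–14=4206, 15–29=5581, 30–44=5703, 45–59=8949, 60–74=7614, 75–89=11582, 90+=24182
Total after period 4: 4206 + 5581 + 5703 + 8949 + 7614 + 11582 + 24182 = 67817

67817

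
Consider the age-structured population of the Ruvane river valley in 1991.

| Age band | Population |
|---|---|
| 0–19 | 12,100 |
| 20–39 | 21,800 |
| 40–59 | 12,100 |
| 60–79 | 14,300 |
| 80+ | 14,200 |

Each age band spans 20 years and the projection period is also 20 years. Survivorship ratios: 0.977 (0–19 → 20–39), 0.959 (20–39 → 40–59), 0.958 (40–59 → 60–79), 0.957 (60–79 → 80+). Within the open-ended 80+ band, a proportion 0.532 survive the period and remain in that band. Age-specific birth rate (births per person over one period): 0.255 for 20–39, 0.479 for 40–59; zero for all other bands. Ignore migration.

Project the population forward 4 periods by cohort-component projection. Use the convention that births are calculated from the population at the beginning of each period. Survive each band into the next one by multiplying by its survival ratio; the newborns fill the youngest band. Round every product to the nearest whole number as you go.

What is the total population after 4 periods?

(Bands numbered youngest = 1 to oldest = 5.)
Period 1.
Births: 21800 * 0.255 = 5559 ; 12100 * 0.479 = 5796 → 11355
Band 2: 12100 * 0.977 = 11822
Band 3: 21800 * 0.959 = 20906
Band 4: 12100 * 0.958 = 11592
Band 5: 14300 * 0.957 + 14200 * 0.532 = 13685 + 7554 = 21239
End of period: [11355, 11822, 20906, 11592, 21239]
Period 2.
Births: 11822 * 0.255 = 3015 ; 20906 * 0.479 = 10014 → 13029
Band 2: 11355 * 0.977 = 11094
Band 3: 11822 * 0.959 = 11337
Band 4: 20906 * 0.958 = 20028
Band 5: 11592 * 0.957 + 21239 * 0.532 = 11094 + 11299 = 22393
End of period: [13029, 11094, 11337, 20028, 22393]
Period 3.
Births: 11094 * 0.255 = 2829 ; 11337 * 0.479 = 5430 → 8259
Band 2: 13029 * 0.977 = 12729
Band 3: 11094 * 0.959 = 10639
Band 4: 11337 * 0.958 = 10861
Band 5: 20028 * 0.957 + 22393 * 0.532 = 19167 + 11913 = 31080
End of period: [8259, 12729, 10639, 10861, 31080]
Period 4.
Births: 12729 * 0.255 = 3246 ; 10639 * 0.479 = 5096 → 8342
Band 2: 8259 * 0.977 = 8069
Band 3: 12729 * 0.959 = 12207
Band 4: 10639 * 0.958 = 10192
Band 5: 10861 * 0.957 + 31080 * 0.532 = 10394 + 16535 = 26929
End of period: [8342, 8069, 12207, 10192, 26929]
Total after period 4: 8342 + 8069 + 12207 + 10192 + 26929 = 65739

65739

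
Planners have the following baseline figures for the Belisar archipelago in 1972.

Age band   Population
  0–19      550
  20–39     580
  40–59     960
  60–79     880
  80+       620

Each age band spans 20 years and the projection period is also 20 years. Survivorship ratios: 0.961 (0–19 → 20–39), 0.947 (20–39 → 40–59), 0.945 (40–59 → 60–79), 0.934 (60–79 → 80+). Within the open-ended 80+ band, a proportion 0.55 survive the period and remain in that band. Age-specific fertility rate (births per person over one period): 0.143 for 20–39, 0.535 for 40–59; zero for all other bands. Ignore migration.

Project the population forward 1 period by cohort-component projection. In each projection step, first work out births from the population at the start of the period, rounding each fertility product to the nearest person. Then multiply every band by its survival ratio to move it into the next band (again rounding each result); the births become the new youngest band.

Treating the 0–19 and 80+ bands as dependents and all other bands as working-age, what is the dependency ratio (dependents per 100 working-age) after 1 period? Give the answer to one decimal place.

88.7

[period 1]
Births: 580 * 0.143 = 83, 960 * 0.535 = 514 ⇒ total 597
20–39: 550 * 0.961 = 529
40–59: 580 * 0.947 = 549
60–79: 960 * 0.945 = 907
80+: 880 * 0.934 + 620 * 0.55 = 822 + 341 = 1163
Giving 597 / 529 / 549 / 907 / 1163.
Dependents (band 0–19 + band 80+) = 597 + 1163 = 1760; working-age = 1985; ratio = 1760/1985 × 100 = 88.7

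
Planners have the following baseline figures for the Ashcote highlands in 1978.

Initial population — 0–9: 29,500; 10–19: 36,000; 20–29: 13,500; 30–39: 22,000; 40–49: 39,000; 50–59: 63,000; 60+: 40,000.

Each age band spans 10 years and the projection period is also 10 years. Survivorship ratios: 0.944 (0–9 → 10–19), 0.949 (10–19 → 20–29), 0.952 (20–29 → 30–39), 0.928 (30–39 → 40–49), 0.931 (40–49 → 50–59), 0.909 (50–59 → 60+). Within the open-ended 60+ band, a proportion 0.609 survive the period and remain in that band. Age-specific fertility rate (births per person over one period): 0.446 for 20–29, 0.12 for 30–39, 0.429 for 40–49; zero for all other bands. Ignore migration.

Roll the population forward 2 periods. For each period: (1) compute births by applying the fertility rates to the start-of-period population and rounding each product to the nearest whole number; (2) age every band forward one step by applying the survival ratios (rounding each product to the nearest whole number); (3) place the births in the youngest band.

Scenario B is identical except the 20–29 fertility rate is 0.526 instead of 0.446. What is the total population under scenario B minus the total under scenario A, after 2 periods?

Period 1:
Births: 13500 × 0.446 = 6021, 22000 × 0.12 = 2640, 39000 × 0.429 = 16731 ⇒ total 25392
10–19: 29500 × 0.944 = 27848
20–29: 36000 × 0.949 = 34164
30–39: 13500 × 0.952 = 12852
40–49: 22000 × 0.928 = 20416
50–59: 39000 × 0.931 = 36309
60+: 63000 × 0.909 + 40000 × 0.609 = 57267 + 24360 = 81627
Giving 25392 / 27848 / 34164 / 12852 / 20416 / 36309 / 81627.
Period 2:
Births: 34164 × 0.446 = 15237, 12852 × 0.12 = 1542, 20416 × 0.429 = 8758 ⇒ total 25537
10–19: 25392 × 0.944 = 23970
20–29: 27848 × 0.949 = 26428
30–39: 34164 × 0.952 = 32524
40–49: 12852 × 0.928 = 11927
50–59: 20416 × 0.931 = 19007
60+: 36309 × 0.909 + 81627 × 0.609 = 33005 + 49711 = 82716
Giving 25537 / 23970 / 26428 / 32524 / 11927 / 19007 / 82716.
Scenario A total after 2 periods: 222109
Scenario B projection —
Period 1:
Births: 13500 × 0.526 = 7101, 22000 × 0.12 = 2640, 39000 × 0.429 = 16731 ⇒ total 26472
10–19: 29500 × 0.944 = 27848
20–29: 36000 × 0.949 = 34164
30–39: 13500 × 0.952 = 12852
40–49: 22000 × 0.928 = 20416
50–59: 39000 × 0.931 = 36309
60+: 63000 × 0.909 + 40000 × 0.609 = 57267 + 24360 = 81627
Giving 26472 / 27848 / 34164 / 12852 / 20416 / 36309 / 81627.
Period 2:
Births: 34164 × 0.526 = 17970, 12852 × 0.12 = 1542, 20416 × 0.429 = 8758 ⇒ total 28270
10–19: 26472 × 0.944 = 24990
20–29: 27848 × 0.949 = 26428
30–39: 34164 × 0.952 = 32524
40–49: 12852 × 0.928 = 11927
50–59: 20416 × 0.931 = 19007
60+: 36309 × 0.909 + 81627 × 0.609 = 33005 + 49711 = 82716
Giving 28270 / 24990 / 26428 / 32524 / 11927 / 19007 / 82716.
Scenario B total after 2 periods: 225862
Difference B − A = 225862 − 222109 = 3753

3753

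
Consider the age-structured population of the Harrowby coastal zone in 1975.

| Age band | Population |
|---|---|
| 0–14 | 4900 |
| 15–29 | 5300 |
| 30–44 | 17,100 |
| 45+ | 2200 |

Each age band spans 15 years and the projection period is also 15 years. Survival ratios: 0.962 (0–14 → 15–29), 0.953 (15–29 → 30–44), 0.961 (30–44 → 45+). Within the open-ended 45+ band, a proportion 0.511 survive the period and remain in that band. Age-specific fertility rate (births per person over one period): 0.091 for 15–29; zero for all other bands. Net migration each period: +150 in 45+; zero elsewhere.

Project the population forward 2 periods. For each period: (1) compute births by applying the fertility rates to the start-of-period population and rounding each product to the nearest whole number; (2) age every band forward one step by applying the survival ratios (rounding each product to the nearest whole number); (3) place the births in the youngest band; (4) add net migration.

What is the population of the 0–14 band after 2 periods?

After projecting period 1:
Births: 5300 * 0.091 = 482
15–29: 4900 * 0.962 = 4714
30–44: 5300 * 0.953 = 5051
45+: 17100 * 0.961 + 2200 * 0.511 = 16433 + 1124 = 17557
Net migration: 45+ + 150 → 17707
Giving 482 / 4714 / 5051 / 17707.
After projecting period 2:
Births: 4714 * 0.091 = 429
15–29: 482 * 0.962 = 464
30–44: 4714 * 0.953 = 4492
45+: 5051 * 0.961 + 17707 * 0.511 = 4854 + 9048 = 13902
Net migration: 45+ + 150 → 14052
Giving 429 / 464 / 4492 / 14052.

429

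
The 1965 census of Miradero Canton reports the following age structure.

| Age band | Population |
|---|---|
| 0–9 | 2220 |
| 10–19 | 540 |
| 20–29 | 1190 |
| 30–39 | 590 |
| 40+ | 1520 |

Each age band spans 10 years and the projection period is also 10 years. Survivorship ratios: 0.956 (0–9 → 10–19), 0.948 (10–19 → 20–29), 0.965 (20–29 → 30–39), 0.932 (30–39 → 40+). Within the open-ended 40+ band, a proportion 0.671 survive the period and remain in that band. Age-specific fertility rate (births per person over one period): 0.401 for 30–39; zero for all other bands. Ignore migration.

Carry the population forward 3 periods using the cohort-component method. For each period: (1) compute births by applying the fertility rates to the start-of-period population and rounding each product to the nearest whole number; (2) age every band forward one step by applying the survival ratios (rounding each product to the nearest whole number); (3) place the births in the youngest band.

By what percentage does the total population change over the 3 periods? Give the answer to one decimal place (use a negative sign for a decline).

-22.8

Period 1.
Births: 590 × 0.401 = 237
10–19: 2220 × 0.956 = 2122
20–29: 540 × 0.948 = 512
30–39: 1190 × 0.965 = 1148
40+: 590 × 0.932 + 1520 × 0.671 = 550 + 1020 = 1570
Population now: 0–9=237, 10–19=2122, 20–29=512, 30–39=1148, 40+=1570
Period 2.
Births: 1148 × 0.401 = 460
10–19: 237 × 0.956 = 227
20–29: 2122 × 0.948 = 2012
30–39: 512 × 0.965 = 494
40+: 1148 × 0.932 + 1570 × 0.671 = 1070 + 1053 = 2123
Population now: 0–9=460, 10–19=227, 20–29=2012, 30–39=494, 40+=2123
Period 3.
Births: 494 × 0.401 = 198
10–19: 460 × 0.956 = 440
20–29: 227 × 0.948 = 215
30–39: 2012 × 0.965 = 1942
40+: 494 × 0.932 + 2123 × 0.671 = 460 + 1425 = 1885
Population now: 0–9=198, 10–19=440, 20–29=215, 30–39=1942, 40+=1885
Total: 6060 → 4680; change = -1380; percentage change = -22.8%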